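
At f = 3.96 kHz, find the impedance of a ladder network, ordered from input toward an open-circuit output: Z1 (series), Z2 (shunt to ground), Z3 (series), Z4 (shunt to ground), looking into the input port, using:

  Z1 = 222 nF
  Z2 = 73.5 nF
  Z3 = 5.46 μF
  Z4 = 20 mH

Step 1 — Angular frequency: ω = 2π·f = 2π·3960 = 2.488e+04 rad/s.
Step 2 — Component impedances:
  Z1: Z = 1/(jωC) = -j/(ω·C) = 0 - j181 Ω
  Z2: Z = 1/(jωC) = -j/(ω·C) = 0 - j546.8 Ω
  Z3: Z = 1/(jωC) = -j/(ω·C) = 0 - j7.361 Ω
  Z4: Z = jωL = j·2.488e+04·0.02 = 0 + j497.6 Ω
Step 3 — Ladder network (open output): work backward from the far end, alternating series and parallel combinations. Z_in = 0 + j4560 Ω = 4560∠90.0° Ω.

Z = 0 + j4560 Ω = 4560∠90.0° Ω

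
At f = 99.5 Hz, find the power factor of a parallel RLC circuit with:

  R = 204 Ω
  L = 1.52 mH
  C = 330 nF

Step 1 — Angular frequency: ω = 2π·f = 2π·99.5 = 625.2 rad/s.
Step 2 — Component impedances:
  R: Z = R = 204 Ω
  L: Z = jωL = j·625.2·0.00152 = 0 + j0.9503 Ω
  C: Z = 1/(jωC) = -j/(ω·C) = 0 - j4847 Ω
Step 3 — Parallel combination: 1/Z_total = 1/R + 1/L + 1/C; Z_total = 0.004428 + j0.9504 Ω = 0.9504∠89.7° Ω.
Step 4 — Power factor: PF = cos(φ) = Re(Z)/|Z| = 0.004428/0.9504 = 0.004659.
Step 5 — Type: Im(Z) = 0.9504 ⇒ lagging (phase φ = 89.7°).

PF = 0.004659 (lagging, φ = 89.7°)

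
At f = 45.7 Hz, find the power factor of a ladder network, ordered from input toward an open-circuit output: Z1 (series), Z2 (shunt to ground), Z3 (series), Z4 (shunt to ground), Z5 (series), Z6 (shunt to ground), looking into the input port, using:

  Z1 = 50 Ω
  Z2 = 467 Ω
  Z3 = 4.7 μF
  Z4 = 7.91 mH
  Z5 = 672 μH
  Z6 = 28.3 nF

Step 1 — Angular frequency: ω = 2π·f = 2π·45.7 = 287.1 rad/s.
Step 2 — Component impedances:
  Z1: Z = R = 50 Ω
  Z2: Z = R = 467 Ω
  Z3: Z = 1/(jωC) = -j/(ω·C) = 0 - j741 Ω
  Z4: Z = jωL = j·287.1·0.00791 = 0 + j2.271 Ω
  Z5: Z = jωL = j·287.1·0.000672 = 0 + j0.193 Ω
  Z6: Z = 1/(jωC) = -j/(ω·C) = 0 - j1.231e+05 Ω
Step 3 — Ladder network (open output): work backward from the far end, alternating series and parallel combinations. Z_in = 383.7 - j210.9 Ω = 437.8∠-28.8° Ω.
Step 4 — Power factor: PF = cos(φ) = Re(Z)/|Z| = 383.65/437.81 = 0.8763.
Step 5 — Type: Im(Z) = -210.9 ⇒ leading (phase φ = -28.8°).

PF = 0.8763 (leading, φ = -28.8°)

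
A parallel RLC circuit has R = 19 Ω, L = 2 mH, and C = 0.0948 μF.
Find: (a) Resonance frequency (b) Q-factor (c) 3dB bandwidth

Step 1 — Resonance: ω₀ = 1/√(LC) = 1/√(0.002·9.48e-08) = 7.262e+04 rad/s.
Step 2 — f₀ = ω₀/(2π) = 1.156e+04 Hz.
Step 3 — Parallel Q: Q = R/(ω₀L) = 19/(7.262e+04·0.002) = 0.1308.
Step 4 — Bandwidth: Δω = ω₀/Q = 5.552e+05 rad/s; BW = Δω/(2π) = 8.836e+04 Hz.

(a) f₀ = 1.156e+04 Hz  (b) Q = 0.1308  (c) BW = 8.836e+04 Hz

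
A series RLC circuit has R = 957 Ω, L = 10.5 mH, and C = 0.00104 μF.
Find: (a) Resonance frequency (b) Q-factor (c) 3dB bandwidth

Step 1 — Resonance condition Im(Z)=0 gives ω₀ = 1/√(LC).
Step 2 — ω₀ = 1/√(0.0105·1.04e-09) = 3.026e+05 rad/s.
Step 3 — f₀ = ω₀/(2π) = 4.816e+04 Hz.
Step 4 — Series Q: Q = ω₀L/R = 3.026e+05·0.0105/957 = 3.32.
Step 5 — 3dB bandwidth: Δω = ω₀/Q = 9.114e+04 rad/s; BW = Δω/(2π) = 1.451e+04 Hz.

(a) f₀ = 4.816e+04 Hz  (b) Q = 3.32  (c) BW = 1.451e+04 Hz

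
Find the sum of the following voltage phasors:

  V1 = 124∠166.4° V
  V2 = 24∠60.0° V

Step 1 — Convert each phasor to rectangular form:
  V1 = 124·(cos(166.4°) + j·sin(166.4°)) = -120.5 + j29.16 V
  V2 = 24·(cos(60.0°) + j·sin(60.0°)) = 12 + j20.78 V
Step 2 — Sum components: V_total = -108.5 + j49.94 V.
Step 3 — Convert to polar: |V_total| = 119.5 V, ∠V_total = 155.3°.

V_total = 119.5∠155.3° V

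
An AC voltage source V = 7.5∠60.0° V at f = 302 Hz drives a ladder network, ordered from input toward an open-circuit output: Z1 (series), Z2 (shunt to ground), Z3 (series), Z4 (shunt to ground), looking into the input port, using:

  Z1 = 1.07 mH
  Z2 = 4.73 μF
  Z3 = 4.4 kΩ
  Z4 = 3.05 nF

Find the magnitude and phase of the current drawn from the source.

Step 1 — Angular frequency: ω = 2π·f = 2π·302 = 1898 rad/s.
Step 2 — Component impedances:
  Z1: Z = jωL = j·1898·0.00107 = 0 + j2.03 Ω
  Z2: Z = 1/(jωC) = -j/(ω·C) = 0 - j111.4 Ω
  Z3: Z = R = 4400 Ω
  Z4: Z = 1/(jωC) = -j/(ω·C) = 0 - j1.728e+05 Ω
Step 3 — Ladder network (open output): work backward from the far end, alternating series and parallel combinations. Z_in = 0.001826 - j109.3 Ω = 109.3∠-90.0° Ω.
Step 4 — Source phasor: V = 7.5∠60.0° V = 3.75 + j6.495 V.
Step 5 — Ohm's law: I = V / Z_total = (3.75 + j6.495) / (0.001826 - j109.3) = -0.05942 + j0.03431 A.
Step 6 — Convert to polar: |I| = 0.06861 A, ∠I = 150.0°.

I = 0.06861∠150.0° A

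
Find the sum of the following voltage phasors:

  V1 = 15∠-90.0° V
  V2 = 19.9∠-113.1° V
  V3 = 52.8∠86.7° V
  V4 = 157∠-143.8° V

Step 1 — Convert each phasor to rectangular form:
  V1 = 15·(cos(-90.0°) + j·sin(-90.0°)) = 0 - j15 V
  V2 = 19.9·(cos(-113.1°) + j·sin(-113.1°)) = -7.808 - j18.3 V
  V3 = 52.8·(cos(86.7°) + j·sin(86.7°)) = 3.039 + j52.71 V
  V4 = 157·(cos(-143.8°) + j·sin(-143.8°)) = -126.7 - j92.73 V
Step 2 — Sum components: V_total = -131.5 - j73.32 V.
Step 3 — Convert to polar: |V_total| = 150.5 V, ∠V_total = -150.9°.

V_total = 150.5∠-150.9° V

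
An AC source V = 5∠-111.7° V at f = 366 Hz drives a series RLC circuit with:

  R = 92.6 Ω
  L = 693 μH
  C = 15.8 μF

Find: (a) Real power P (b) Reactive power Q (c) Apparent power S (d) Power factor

Step 1 — Angular frequency: ω = 2π·f = 2π·366 = 2300 rad/s.
Step 2 — Component impedances:
  R: Z = R = 92.6 Ω
  L: Z = jωL = j·2300·0.000693 = 0 + j1.594 Ω
  C: Z = 1/(jωC) = -j/(ω·C) = 0 - j27.52 Ω
Step 3 — Series combination: Z_total = R + L + C = 92.6 - j25.93 Ω = 96.16∠-15.6° Ω.
Step 4 — Source phasor: V = 5∠-111.7° V = -1.849 - j4.646 V.
Step 5 — Current: I = V / Z = -0.005487 - j0.05171 A = 0.052∠-96.1° A.
Step 6 — Complex power: S = V·I* = 0.2504 - j0.0701 VA.
Step 7 — Real power: P = Re(S) = 0.2504 W.
Step 8 — Reactive power: Q = Im(S) = -0.0701 VAR.
Step 9 — Apparent power: |S| = 0.26 VA.
Step 10 — Power factor: PF = P/|S| = 0.963 (leading).

(a) P = 0.2504 W  (b) Q = -0.0701 VAR  (c) S = 0.26 VA  (d) PF = 0.963 (leading)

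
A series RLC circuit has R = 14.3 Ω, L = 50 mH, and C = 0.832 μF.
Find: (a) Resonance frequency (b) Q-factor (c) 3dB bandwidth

Step 1 — Resonance: ω₀ = 1/√(LC) = 1/√(0.05·8.32e-07) = 4903 rad/s.
Step 2 — f₀ = ω₀/(2π) = 780.3 Hz.
Step 3 — Series Q: Q = ω₀L/R = 4903·0.05/14.3 = 17.14.
Step 4 — Bandwidth: Δω = ω₀/Q = 286 rad/s; BW = Δω/(2π) = 45.52 Hz.

(a) f₀ = 780.3 Hz  (b) Q = 17.14  (c) BW = 45.52 Hz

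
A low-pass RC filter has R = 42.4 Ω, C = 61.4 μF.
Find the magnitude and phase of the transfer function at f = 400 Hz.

Step 1 — Angular frequency: ω = 2π·400 = 2513 rad/s.
Step 2 — Transfer function: H(jω) = 1/(1 + jωRC).
Step 3 — Denominator: 1 + jωRC = 1 + j·2513·42.4·6.14e-05 = 1 + j6.543.
Step 4 — H = 0.02283 - j0.1493.
Step 5 — Magnitude: |H| = 0.1511 (-16.4 dB); phase: φ = -81.3°.

|H| = 0.1511 (-16.4 dB), φ = -81.3°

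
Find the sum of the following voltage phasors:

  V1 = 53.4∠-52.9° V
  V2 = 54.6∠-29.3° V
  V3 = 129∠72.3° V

Step 1 — Convert each phasor to rectangular form:
  V1 = 53.4·(cos(-52.9°) + j·sin(-52.9°)) = 32.21 - j42.59 V
  V2 = 54.6·(cos(-29.3°) + j·sin(-29.3°)) = 47.61 - j26.72 V
  V3 = 129·(cos(72.3°) + j·sin(72.3°)) = 39.22 + j122.9 V
Step 2 — Sum components: V_total = 119 + j53.58 V.
Step 3 — Convert to polar: |V_total| = 130.5 V, ∠V_total = 24.2°.

V_total = 130.5∠24.2° V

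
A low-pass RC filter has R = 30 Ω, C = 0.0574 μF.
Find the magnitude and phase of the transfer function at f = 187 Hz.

Step 1 — Angular frequency: ω = 2π·187 = 1175 rad/s.
Step 2 — Transfer function: H(jω) = 1/(1 + jωRC).
Step 3 — Denominator: 1 + jωRC = 1 + j·1175·30·5.74e-08 = 1 + j0.002023.
Step 4 — H = 1 - j0.002023.
Step 5 — Magnitude: |H| = 1 (-0.0 dB); phase: φ = -0.1°.

|H| = 1 (-0.0 dB), φ = -0.1°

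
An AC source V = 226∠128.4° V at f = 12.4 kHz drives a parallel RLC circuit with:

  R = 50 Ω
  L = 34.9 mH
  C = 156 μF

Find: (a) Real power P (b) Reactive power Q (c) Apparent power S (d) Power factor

Step 1 — Angular frequency: ω = 2π·f = 2π·1.24e+04 = 7.791e+04 rad/s.
Step 2 — Component impedances:
  R: Z = R = 50 Ω
  L: Z = jωL = j·7.791e+04·0.0349 = 0 + j2719 Ω
  C: Z = 1/(jωC) = -j/(ω·C) = 0 - j0.08228 Ω
Step 3 — Parallel combination: 1/Z_total = 1/R + 1/L + 1/C; Z_total = 0.0001354 - j0.08228 Ω = 0.08228∠-89.9° Ω.
Step 4 — Source phasor: V = 226∠128.4° V = -140.4 + j177.1 V.
Step 5 — Current: I = V / Z = -2155 - j1703 A = 2747∠-141.7° A.
Step 6 — Complex power: S = V·I* = 1022 - j6.208e+05 VA.
Step 7 — Real power: P = Re(S) = 1022 W.
Step 8 — Reactive power: Q = Im(S) = -6.208e+05 VAR.
Step 9 — Apparent power: |S| = 6.208e+05 VA.
Step 10 — Power factor: PF = P/|S| = 0.001646 (leading).

(a) P = 1022 W  (b) Q = -6.208e+05 VAR  (c) S = 6.208e+05 VA  (d) PF = 0.001646 (leading)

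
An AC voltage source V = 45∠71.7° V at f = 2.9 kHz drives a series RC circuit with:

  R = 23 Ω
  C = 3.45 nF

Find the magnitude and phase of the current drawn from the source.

Step 1 — Angular frequency: ω = 2π·f = 2π·2900 = 1.822e+04 rad/s.
Step 2 — Component impedances:
  R: Z = R = 23 Ω
  C: Z = 1/(jωC) = -j/(ω·C) = 0 - j1.591e+04 Ω
Step 3 — Series combination: Z_total = R + C = 23 - j1.591e+04 Ω = 1.591e+04∠-89.9° Ω.
Step 4 — Source phasor: V = 45∠71.7° V = 14.13 + j42.72 V.
Step 5 — Ohm's law: I = V / Z_total = (14.13 + j42.72) / (23 - j1.591e+04) = -0.002684 + j0.0008921 A.
Step 6 — Convert to polar: |I| = 0.002829 A, ∠I = 161.6°.

I = 0.002829∠161.6° A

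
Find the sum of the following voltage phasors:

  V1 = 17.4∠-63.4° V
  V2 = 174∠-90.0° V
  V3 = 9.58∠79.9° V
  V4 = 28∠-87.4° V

Step 1 — Convert each phasor to rectangular form:
  V1 = 17.4·(cos(-63.4°) + j·sin(-63.4°)) = 7.791 - j15.56 V
  V2 = 174·(cos(-90.0°) + j·sin(-90.0°)) = 0 - j174 V
  V3 = 9.58·(cos(79.9°) + j·sin(79.9°)) = 1.68 + j9.432 V
  V4 = 28·(cos(-87.4°) + j·sin(-87.4°)) = 1.27 - j27.97 V
Step 2 — Sum components: V_total = 10.74 - j208.1 V.
Step 3 — Convert to polar: |V_total| = 208.4 V, ∠V_total = -87.0°.

V_total = 208.4∠-87.0° V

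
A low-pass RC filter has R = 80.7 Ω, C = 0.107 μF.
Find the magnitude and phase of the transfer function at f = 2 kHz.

Step 1 — Angular frequency: ω = 2π·2000 = 1.257e+04 rad/s.
Step 2 — Transfer function: H(jω) = 1/(1 + jωRC).
Step 3 — Denominator: 1 + jωRC = 1 + j·1.257e+04·80.7·1.07e-07 = 1 + j0.1085.
Step 4 — H = 0.9884 - j0.1072.
Step 5 — Magnitude: |H| = 0.9942 (-0.1 dB); phase: φ = -6.2°.

|H| = 0.9942 (-0.1 dB), φ = -6.2°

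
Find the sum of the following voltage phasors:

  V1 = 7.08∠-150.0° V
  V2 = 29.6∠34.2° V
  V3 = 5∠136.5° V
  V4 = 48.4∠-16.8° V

Step 1 — Convert each phasor to rectangular form:
  V1 = 7.08·(cos(-150.0°) + j·sin(-150.0°)) = -6.131 - j3.54 V
  V2 = 29.6·(cos(34.2°) + j·sin(34.2°)) = 24.48 + j16.64 V
  V3 = 5·(cos(136.5°) + j·sin(136.5°)) = -3.627 + j3.442 V
  V4 = 48.4·(cos(-16.8°) + j·sin(-16.8°)) = 46.33 - j13.99 V
Step 2 — Sum components: V_total = 61.06 + j2.55 V.
Step 3 — Convert to polar: |V_total| = 61.11 V, ∠V_total = 2.4°.

V_total = 61.11∠2.4° V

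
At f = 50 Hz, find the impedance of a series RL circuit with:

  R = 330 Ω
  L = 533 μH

Step 1 — Angular frequency: ω = 2π·f = 2π·50 = 314.2 rad/s.
Step 2 — Component impedances:
  R: Z = R = 330 Ω
  L: Z = jωL = j·314.2·0.000533 = 0 + j0.1674 Ω
Step 3 — Series combination: Z_total = R + L = 330 + j0.1674 Ω = 330∠0.0° Ω.

Z = 330 + j0.1674 Ω = 330∠0.0° Ω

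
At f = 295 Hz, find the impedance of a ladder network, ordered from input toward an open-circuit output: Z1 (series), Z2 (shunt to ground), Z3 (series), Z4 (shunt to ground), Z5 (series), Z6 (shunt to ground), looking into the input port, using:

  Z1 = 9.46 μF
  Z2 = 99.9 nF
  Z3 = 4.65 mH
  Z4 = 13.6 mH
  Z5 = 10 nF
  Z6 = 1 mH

Step 1 — Angular frequency: ω = 2π·f = 2π·295 = 1854 rad/s.
Step 2 — Component impedances:
  Z1: Z = 1/(jωC) = -j/(ω·C) = 0 - j57.03 Ω
  Z2: Z = 1/(jωC) = -j/(ω·C) = 0 - j5400 Ω
  Z3: Z = jωL = j·1854·0.00465 = 0 + j8.619 Ω
  Z4: Z = jωL = j·1854·0.0136 = 0 + j25.21 Ω
  Z5: Z = 1/(jωC) = -j/(ω·C) = 0 - j5.395e+04 Ω
  Z6: Z = jωL = j·1854·0.001 = 0 + j1.854 Ω
Step 3 — Ladder network (open output): work backward from the far end, alternating series and parallel combinations. Z_in = 0 - j22.98 Ω = 22.98∠-90.0° Ω.

Z = 0 - j22.98 Ω = 22.98∠-90.0° Ω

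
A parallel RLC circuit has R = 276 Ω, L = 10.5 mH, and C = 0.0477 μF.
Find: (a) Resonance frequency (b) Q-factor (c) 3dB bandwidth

Step 1 — Resonance: ω₀ = 1/√(LC) = 1/√(0.0105·4.77e-08) = 4.468e+04 rad/s.
Step 2 — f₀ = ω₀/(2π) = 7112 Hz.
Step 3 — Parallel Q: Q = R/(ω₀L) = 276/(4.468e+04·0.0105) = 0.5883.
Step 4 — Bandwidth: Δω = ω₀/Q = 7.596e+04 rad/s; BW = Δω/(2π) = 1.209e+04 Hz.

(a) f₀ = 7112 Hz  (b) Q = 0.5883  (c) BW = 1.209e+04 Hz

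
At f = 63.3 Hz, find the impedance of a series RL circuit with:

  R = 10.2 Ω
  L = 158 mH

Step 1 — Angular frequency: ω = 2π·f = 2π·63.3 = 397.7 rad/s.
Step 2 — Component impedances:
  R: Z = R = 10.2 Ω
  L: Z = jωL = j·397.7·0.158 = 0 + j62.84 Ω
Step 3 — Series combination: Z_total = R + L = 10.2 + j62.84 Ω = 63.66∠80.8° Ω.

Z = 10.2 + j62.84 Ω = 63.66∠80.8° Ω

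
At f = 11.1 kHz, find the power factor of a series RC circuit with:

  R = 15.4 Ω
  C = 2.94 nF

Step 1 — Angular frequency: ω = 2π·f = 2π·1.11e+04 = 6.974e+04 rad/s.
Step 2 — Component impedances:
  R: Z = R = 15.4 Ω
  C: Z = 1/(jωC) = -j/(ω·C) = 0 - j4877 Ω
Step 3 — Series combination: Z_total = R + C = 15.4 - j4877 Ω = 4877∠-89.8° Ω.
Step 4 — Power factor: PF = cos(φ) = Re(Z)/|Z| = 15.4/4877 = 0.003158.
Step 5 — Type: Im(Z) = -4877 ⇒ leading (phase φ = -89.8°).

PF = 0.003158 (leading, φ = -89.8°)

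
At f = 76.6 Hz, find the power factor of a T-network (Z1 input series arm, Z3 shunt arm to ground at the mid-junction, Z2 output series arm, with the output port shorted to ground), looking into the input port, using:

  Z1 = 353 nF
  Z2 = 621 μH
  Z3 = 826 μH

Step 1 — Angular frequency: ω = 2π·f = 2π·76.6 = 481.3 rad/s.
Step 2 — Component impedances:
  Z1: Z = 1/(jωC) = -j/(ω·C) = 0 - j5886 Ω
  Z2: Z = jωL = j·481.3·0.000621 = 0 + j0.2989 Ω
  Z3: Z = jωL = j·481.3·0.000826 = 0 + j0.3975 Ω
Step 3 — With the output port shorted to ground, the output series arm Z2 runs from the junction to ground; the shunt arm Z3 also runs from the junction to ground. They appear in parallel: Z3 || Z2 = 0 + j0.1706 Ω.
Step 4 — Series with input arm Z1: Z_in = Z1 + (Z3 || Z2) = 0 - j5886 Ω = 5886∠-90.0° Ω.
Step 5 — Power factor: PF = cos(φ) = Re(Z)/|Z| = 0/5886 = 0.
Step 6 — Type: Im(Z) = -5886 ⇒ leading (phase φ = -90.0°).

PF = 0 (leading, φ = -90.0°)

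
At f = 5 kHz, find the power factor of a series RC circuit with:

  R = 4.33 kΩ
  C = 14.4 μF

Step 1 — Angular frequency: ω = 2π·f = 2π·5000 = 3.142e+04 rad/s.
Step 2 — Component impedances:
  R: Z = R = 4330 Ω
  C: Z = 1/(jωC) = -j/(ω·C) = 0 - j2.21 Ω
Step 3 — Series combination: Z_total = R + C = 4330 - j2.21 Ω = 4330∠-0.0° Ω.
Step 4 — Power factor: PF = cos(φ) = Re(Z)/|Z| = 4330/4330 = 1.
Step 5 — Type: Im(Z) = -2.21 ⇒ leading (phase φ = -0.0°).

PF = 1 (leading, φ = -0.0°)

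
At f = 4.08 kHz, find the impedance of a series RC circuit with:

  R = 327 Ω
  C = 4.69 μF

Step 1 — Angular frequency: ω = 2π·f = 2π·4080 = 2.564e+04 rad/s.
Step 2 — Component impedances:
  R: Z = R = 327 Ω
  C: Z = 1/(jωC) = -j/(ω·C) = 0 - j8.317 Ω
Step 3 — Series combination: Z_total = R + C = 327 - j8.317 Ω = 327.1∠-1.5° Ω.

Z = 327 - j8.317 Ω = 327.1∠-1.5° Ω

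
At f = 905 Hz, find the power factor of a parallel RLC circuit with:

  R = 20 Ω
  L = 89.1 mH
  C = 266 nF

Step 1 — Angular frequency: ω = 2π·f = 2π·905 = 5686 rad/s.
Step 2 — Component impedances:
  R: Z = R = 20 Ω
  L: Z = jωL = j·5686·0.0891 = 0 + j506.6 Ω
  C: Z = 1/(jωC) = -j/(ω·C) = 0 - j661.1 Ω
Step 3 — Parallel combination: 1/Z_total = 1/R + 1/L + 1/C; Z_total = 20 + j0.1845 Ω = 20∠0.5° Ω.
Step 4 — Power factor: PF = cos(φ) = Re(Z)/|Z| = 20/20 = 1.
Step 5 — Type: Im(Z) = 0.1845 ⇒ lagging (phase φ = 0.5°).

PF = 1 (lagging, φ = 0.5°)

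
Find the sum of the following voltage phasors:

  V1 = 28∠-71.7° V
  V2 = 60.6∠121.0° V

Step 1 — Convert each phasor to rectangular form:
  V1 = 28·(cos(-71.7°) + j·sin(-71.7°)) = 8.792 - j26.58 V
  V2 = 60.6·(cos(121.0°) + j·sin(121.0°)) = -31.21 + j51.94 V
Step 2 — Sum components: V_total = -22.42 + j25.36 V.
Step 3 — Convert to polar: |V_total| = 33.85 V, ∠V_total = 131.5°.

V_total = 33.85∠131.5° V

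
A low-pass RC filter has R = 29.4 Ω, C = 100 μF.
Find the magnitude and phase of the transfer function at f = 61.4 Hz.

Step 1 — Angular frequency: ω = 2π·61.4 = 385.8 rad/s.
Step 2 — Transfer function: H(jω) = 1/(1 + jωRC).
Step 3 — Denominator: 1 + jωRC = 1 + j·385.8·29.4·0.0001 = 1 + j1.134.
Step 4 — H = 0.4374 - j0.4961.
Step 5 — Magnitude: |H| = 0.6613 (-3.6 dB); phase: φ = -48.6°.

|H| = 0.6613 (-3.6 dB), φ = -48.6°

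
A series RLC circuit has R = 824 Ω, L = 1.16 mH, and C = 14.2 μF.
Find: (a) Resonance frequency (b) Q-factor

Step 1 — Resonance condition Im(Z)=0 gives ω₀ = 1/√(LC).
Step 2 — ω₀ = 1/√(0.00116·1.42e-05) = 7792 rad/s.
Step 3 — f₀ = ω₀/(2π) = 1240 Hz.
Step 4 — Series Q: Q = ω₀L/R = 7792·0.00116/824 = 0.01097.

(a) f₀ = 1240 Hz  (b) Q = 0.01097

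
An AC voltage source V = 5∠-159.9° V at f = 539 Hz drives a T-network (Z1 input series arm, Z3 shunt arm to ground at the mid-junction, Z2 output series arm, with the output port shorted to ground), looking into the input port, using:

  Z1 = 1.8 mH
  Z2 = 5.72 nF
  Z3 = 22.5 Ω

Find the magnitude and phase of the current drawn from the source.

Step 1 — Angular frequency: ω = 2π·f = 2π·539 = 3387 rad/s.
Step 2 — Component impedances:
  Z1: Z = jωL = j·3387·0.0018 = 0 + j6.096 Ω
  Z2: Z = 1/(jωC) = -j/(ω·C) = 0 - j5.162e+04 Ω
  Z3: Z = R = 22.5 Ω
Step 3 — With the output port shorted to ground, the output series arm Z2 runs from the junction to ground; the shunt arm Z3 also runs from the junction to ground. They appear in parallel: Z3 || Z2 = 22.5 - j0.009807 Ω.
Step 4 — Series with input arm Z1: Z_in = Z1 + (Z3 || Z2) = 22.5 + j6.086 Ω = 23.31∠15.1° Ω.
Step 5 — Source phasor: V = 5∠-159.9° V = -4.695 - j1.718 V.
Step 6 — Ohm's law: I = V / Z_total = (-4.695 - j1.718) / (22.5 + j6.086) = -0.2137 - j0.01856 A.
Step 7 — Convert to polar: |I| = 0.2145 A, ∠I = -175.0°.

I = 0.2145∠-175.0° A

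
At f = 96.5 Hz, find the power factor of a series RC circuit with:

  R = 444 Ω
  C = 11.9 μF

Step 1 — Angular frequency: ω = 2π·f = 2π·96.5 = 606.3 rad/s.
Step 2 — Component impedances:
  R: Z = R = 444 Ω
  C: Z = 1/(jωC) = -j/(ω·C) = 0 - j138.6 Ω
Step 3 — Series combination: Z_total = R + C = 444 - j138.6 Ω = 465.1∠-17.3° Ω.
Step 4 — Power factor: PF = cos(φ) = Re(Z)/|Z| = 444/465.1 = 0.9546.
Step 5 — Type: Im(Z) = -138.6 ⇒ leading (phase φ = -17.3°).

PF = 0.9546 (leading, φ = -17.3°)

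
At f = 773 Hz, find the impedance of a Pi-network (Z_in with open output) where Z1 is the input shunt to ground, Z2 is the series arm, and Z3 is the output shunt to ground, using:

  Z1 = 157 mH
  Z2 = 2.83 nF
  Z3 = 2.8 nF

Step 1 — Angular frequency: ω = 2π·f = 2π·773 = 4857 rad/s.
Step 2 — Component impedances:
  Z1: Z = jωL = j·4857·0.157 = 0 + j762.5 Ω
  Z2: Z = 1/(jωC) = -j/(ω·C) = 0 - j7.275e+04 Ω
  Z3: Z = 1/(jωC) = -j/(ω·C) = 0 - j7.353e+04 Ω
Step 3 — With open output, the series arm Z2 and the output shunt Z3 appear in series to ground: Z2 + Z3 = 0 - j1.463e+05 Ω.
Step 4 — Parallel with input shunt Z1: Z_in = Z1 || (Z2 + Z3) = 0 + j766.5 Ω = 766.5∠90.0° Ω.

Z = 0 + j766.5 Ω = 766.5∠90.0° Ω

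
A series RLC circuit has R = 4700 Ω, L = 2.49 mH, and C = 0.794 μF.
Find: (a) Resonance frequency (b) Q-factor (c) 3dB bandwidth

Step 1 — Resonance: ω₀ = 1/√(LC) = 1/√(0.00249·7.94e-07) = 2.249e+04 rad/s.
Step 2 — f₀ = ω₀/(2π) = 3579 Hz.
Step 3 — Series Q: Q = ω₀L/R = 2.249e+04·0.00249/4700 = 0.01191.
Step 4 — Bandwidth: Δω = ω₀/Q = 1.888e+06 rad/s; BW = Δω/(2π) = 3.004e+05 Hz.

(a) f₀ = 3579 Hz  (b) Q = 0.01191  (c) BW = 3.004e+05 Hz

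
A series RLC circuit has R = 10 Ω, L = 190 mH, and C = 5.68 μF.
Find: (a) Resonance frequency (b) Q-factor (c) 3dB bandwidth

Step 1 — Resonance: ω₀ = 1/√(LC) = 1/√(0.19·5.68e-06) = 962.6 rad/s.
Step 2 — f₀ = ω₀/(2π) = 153.2 Hz.
Step 3 — Series Q: Q = ω₀L/R = 962.6·0.19/10 = 18.29.
Step 4 — Bandwidth: Δω = ω₀/Q = 52.63 rad/s; BW = Δω/(2π) = 8.377 Hz.

(a) f₀ = 153.2 Hz  (b) Q = 18.29  (c) BW = 8.377 Hz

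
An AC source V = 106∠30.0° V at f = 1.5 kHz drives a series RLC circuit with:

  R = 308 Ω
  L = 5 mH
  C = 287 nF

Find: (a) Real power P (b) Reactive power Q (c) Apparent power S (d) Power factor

Step 1 — Angular frequency: ω = 2π·f = 2π·1500 = 9425 rad/s.
Step 2 — Component impedances:
  R: Z = R = 308 Ω
  L: Z = jωL = j·9425·0.005 = 0 + j47.12 Ω
  C: Z = 1/(jωC) = -j/(ω·C) = 0 - j369.7 Ω
Step 3 — Series combination: Z_total = R + L + C = 308 - j322.6 Ω = 446∠-46.3° Ω.
Step 4 — Source phasor: V = 106∠30.0° V = 91.8 + j53 V.
Step 5 — Current: I = V / Z = 0.05619 + j0.2309 A = 0.2377∠76.3° A.
Step 6 — Complex power: S = V·I* = 17.4 - j18.22 VA.
Step 7 — Real power: P = Re(S) = 17.4 W.
Step 8 — Reactive power: Q = Im(S) = -18.22 VAR.
Step 9 — Apparent power: |S| = 25.19 VA.
Step 10 — Power factor: PF = P/|S| = 0.6906 (leading).

(a) P = 17.4 W  (b) Q = -18.22 VAR  (c) S = 25.19 VA  (d) PF = 0.6906 (leading)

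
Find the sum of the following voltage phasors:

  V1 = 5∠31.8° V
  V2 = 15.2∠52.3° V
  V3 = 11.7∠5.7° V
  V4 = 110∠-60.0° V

Step 1 — Convert each phasor to rectangular form:
  V1 = 5·(cos(31.8°) + j·sin(31.8°)) = 4.249 + j2.635 V
  V2 = 15.2·(cos(52.3°) + j·sin(52.3°)) = 9.295 + j12.03 V
  V3 = 11.7·(cos(5.7°) + j·sin(5.7°)) = 11.64 + j1.162 V
  V4 = 110·(cos(-60.0°) + j·sin(-60.0°)) = 55 - j95.26 V
Step 2 — Sum components: V_total = 80.19 - j79.44 V.
Step 3 — Convert to polar: |V_total| = 112.9 V, ∠V_total = -44.7°.

V_total = 112.9∠-44.7° V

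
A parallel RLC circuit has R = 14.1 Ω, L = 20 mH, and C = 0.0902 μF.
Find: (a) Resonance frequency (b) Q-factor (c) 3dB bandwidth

Step 1 — Resonance: ω₀ = 1/√(LC) = 1/√(0.02·9.02e-08) = 2.354e+04 rad/s.
Step 2 — f₀ = ω₀/(2π) = 3747 Hz.
Step 3 — Parallel Q: Q = R/(ω₀L) = 14.1/(2.354e+04·0.02) = 0.02994.
Step 4 — Bandwidth: Δω = ω₀/Q = 7.863e+05 rad/s; BW = Δω/(2π) = 1.251e+05 Hz.

(a) f₀ = 3747 Hz  (b) Q = 0.02994  (c) BW = 1.251e+05 Hz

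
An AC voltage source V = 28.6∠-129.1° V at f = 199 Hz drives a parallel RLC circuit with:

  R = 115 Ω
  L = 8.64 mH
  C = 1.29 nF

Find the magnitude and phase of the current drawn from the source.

Step 1 — Angular frequency: ω = 2π·f = 2π·199 = 1250 rad/s.
Step 2 — Component impedances:
  R: Z = R = 115 Ω
  L: Z = jωL = j·1250·0.00864 = 0 + j10.8 Ω
  C: Z = 1/(jωC) = -j/(ω·C) = 0 - j6.2e+05 Ω
Step 3 — Parallel combination: 1/Z_total = 1/R + 1/L + 1/C; Z_total = 1.006 + j10.71 Ω = 10.76∠84.6° Ω.
Step 4 — Source phasor: V = 28.6∠-129.1° V = -18.04 - j22.19 V.
Step 5 — Ohm's law: I = V / Z_total = (-18.04 - j22.19) / (1.006 + j10.71) = -2.211 + j1.477 A.
Step 6 — Convert to polar: |I| = 2.659 A, ∠I = 146.3°.

I = 2.659∠146.3° A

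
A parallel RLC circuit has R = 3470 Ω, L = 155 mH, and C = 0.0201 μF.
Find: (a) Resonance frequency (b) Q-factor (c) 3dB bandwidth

Step 1 — Resonance: ω₀ = 1/√(LC) = 1/√(0.155·2.01e-08) = 1.792e+04 rad/s.
Step 2 — f₀ = ω₀/(2π) = 2851 Hz.
Step 3 — Parallel Q: Q = R/(ω₀L) = 3470/(1.792e+04·0.155) = 1.25.
Step 4 — Bandwidth: Δω = ω₀/Q = 1.434e+04 rad/s; BW = Δω/(2π) = 2282 Hz.

(a) f₀ = 2851 Hz  (b) Q = 1.25  (c) BW = 2282 Hz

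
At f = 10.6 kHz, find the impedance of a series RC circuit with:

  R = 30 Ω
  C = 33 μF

Step 1 — Angular frequency: ω = 2π·f = 2π·1.06e+04 = 6.66e+04 rad/s.
Step 2 — Component impedances:
  R: Z = R = 30 Ω
  C: Z = 1/(jωC) = -j/(ω·C) = 0 - j0.455 Ω
Step 3 — Series combination: Z_total = R + C = 30 - j0.455 Ω = 30∠-0.9° Ω.

Z = 30 - j0.455 Ω = 30∠-0.9° Ω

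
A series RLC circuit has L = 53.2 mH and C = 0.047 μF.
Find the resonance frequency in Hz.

Step 1 — Resonance condition Im(Z)=0 gives ω₀ = 1/√(LC).
Step 2 — ω₀ = 1/√(0.0532·4.7e-08) = 2e+04 rad/s.
Step 3 — f₀ = ω₀/(2π) = 3183 Hz.

f₀ = 3183 Hz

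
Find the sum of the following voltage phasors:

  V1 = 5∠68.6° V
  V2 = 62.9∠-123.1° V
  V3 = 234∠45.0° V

Step 1 — Convert each phasor to rectangular form:
  V1 = 5·(cos(68.6°) + j·sin(68.6°)) = 1.824 + j4.655 V
  V2 = 62.9·(cos(-123.1°) + j·sin(-123.1°)) = -34.35 - j52.69 V
  V3 = 234·(cos(45.0°) + j·sin(45.0°)) = 165.5 + j165.5 V
Step 2 — Sum components: V_total = 132.9 + j117.4 V.
Step 3 — Convert to polar: |V_total| = 177.4 V, ∠V_total = 41.5°.

V_total = 177.4∠41.5° V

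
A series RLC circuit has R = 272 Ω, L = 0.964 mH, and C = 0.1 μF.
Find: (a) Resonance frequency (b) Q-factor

Step 1 — Resonance condition Im(Z)=0 gives ω₀ = 1/√(LC).
Step 2 — ω₀ = 1/√(0.000964·1e-07) = 1.019e+05 rad/s.
Step 3 — f₀ = ω₀/(2π) = 1.621e+04 Hz.
Step 4 — Series Q: Q = ω₀L/R = 1.019e+05·0.000964/272 = 0.361.

(a) f₀ = 1.621e+04 Hz  (b) Q = 0.361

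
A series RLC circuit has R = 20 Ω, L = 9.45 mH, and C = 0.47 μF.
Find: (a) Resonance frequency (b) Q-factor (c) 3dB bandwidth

Step 1 — Resonance: ω₀ = 1/√(LC) = 1/√(0.00945·4.7e-07) = 1.5e+04 rad/s.
Step 2 — f₀ = ω₀/(2π) = 2388 Hz.
Step 3 — Series Q: Q = ω₀L/R = 1.5e+04·0.00945/20 = 7.09.
Step 4 — Bandwidth: Δω = ω₀/Q = 2116 rad/s; BW = Δω/(2π) = 336.8 Hz.

(a) f₀ = 2388 Hz  (b) Q = 7.09  (c) BW = 336.8 Hz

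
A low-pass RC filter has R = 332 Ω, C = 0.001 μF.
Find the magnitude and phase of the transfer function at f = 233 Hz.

Step 1 — Angular frequency: ω = 2π·233 = 1464 rad/s.
Step 2 — Transfer function: H(jω) = 1/(1 + jωRC).
Step 3 — Denominator: 1 + jωRC = 1 + j·1464·332·1e-09 = 1 + j0.000486.
Step 4 — H = 1 - j0.000486.
Step 5 — Magnitude: |H| = 1 (-0.0 dB); phase: φ = -0.0°.

|H| = 1 (-0.0 dB), φ = -0.0°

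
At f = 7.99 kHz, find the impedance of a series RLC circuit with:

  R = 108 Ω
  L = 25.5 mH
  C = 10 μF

Step 1 — Angular frequency: ω = 2π·f = 2π·7990 = 5.02e+04 rad/s.
Step 2 — Component impedances:
  R: Z = R = 108 Ω
  L: Z = jωL = j·5.02e+04·0.0255 = 0 + j1280 Ω
  C: Z = 1/(jωC) = -j/(ω·C) = 0 - j1.992 Ω
Step 3 — Series combination: Z_total = R + L + C = 108 + j1278 Ω = 1283∠85.2° Ω.

Z = 108 + j1278 Ω = 1283∠85.2° Ω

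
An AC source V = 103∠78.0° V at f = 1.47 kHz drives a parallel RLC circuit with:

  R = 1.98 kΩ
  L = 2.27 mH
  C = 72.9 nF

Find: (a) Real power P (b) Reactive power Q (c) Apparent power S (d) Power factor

Step 1 — Angular frequency: ω = 2π·f = 2π·1470 = 9236 rad/s.
Step 2 — Component impedances:
  R: Z = R = 1980 Ω
  L: Z = jωL = j·9236·0.00227 = 0 + j20.97 Ω
  C: Z = 1/(jωC) = -j/(ω·C) = 0 - j1485 Ω
Step 3 — Parallel combination: 1/Z_total = 1/R + 1/L + 1/C; Z_total = 0.2284 + j21.26 Ω = 21.27∠89.4° Ω.
Step 4 — Source phasor: V = 103∠78.0° V = 21.41 + j100.7 V.
Step 5 — Current: I = V / Z = 4.748 - j0.9561 A = 4.844∠-11.4° A.
Step 6 — Complex power: S = V·I* = 5.358 + j498.9 VA.
Step 7 — Real power: P = Re(S) = 5.358 W.
Step 8 — Reactive power: Q = Im(S) = 498.9 VAR.
Step 9 — Apparent power: |S| = 498.9 VA.
Step 10 — Power factor: PF = P/|S| = 0.01074 (lagging).

(a) P = 5.358 W  (b) Q = 498.9 VAR  (c) S = 498.9 VA  (d) PF = 0.01074 (lagging)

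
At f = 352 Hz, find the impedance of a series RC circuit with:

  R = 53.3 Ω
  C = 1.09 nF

Step 1 — Angular frequency: ω = 2π·f = 2π·352 = 2212 rad/s.
Step 2 — Component impedances:
  R: Z = R = 53.3 Ω
  C: Z = 1/(jωC) = -j/(ω·C) = 0 - j4.148e+05 Ω
Step 3 — Series combination: Z_total = R + C = 53.3 - j4.148e+05 Ω = 4.148e+05∠-90.0° Ω.

Z = 53.3 - j4.148e+05 Ω = 4.148e+05∠-90.0° Ω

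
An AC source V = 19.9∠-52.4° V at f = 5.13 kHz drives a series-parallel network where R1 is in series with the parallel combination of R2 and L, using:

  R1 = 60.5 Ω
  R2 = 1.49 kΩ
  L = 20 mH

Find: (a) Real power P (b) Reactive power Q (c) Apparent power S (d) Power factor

Step 1 — Angular frequency: ω = 2π·f = 2π·5130 = 3.223e+04 rad/s.
Step 2 — Component impedances:
  R1: Z = R = 60.5 Ω
  R2: Z = R = 1490 Ω
  L: Z = jωL = j·3.223e+04·0.02 = 0 + j644.7 Ω
Step 3 — Parallel branch: R2 || L = 1/(1/R2 + 1/L) = 234.9 + j543 Ω.
Step 4 — Series with R1: Z_total = R1 + (R2 || L) = 295.4 + j543 Ω = 618.2∠61.5° Ω.
Step 5 — Source phasor: V = 19.9∠-52.4° V = 12.14 - j15.77 V.
Step 6 — Current: I = V / Z = -0.01302 - j0.02944 A = 0.03219∠-113.9° A.
Step 7 — Complex power: S = V·I* = 0.3062 + j0.5627 VA.
Step 8 — Real power: P = Re(S) = 0.3062 W.
Step 9 — Reactive power: Q = Im(S) = 0.5627 VAR.
Step 10 — Apparent power: |S| = 0.6406 VA.
Step 11 — Power factor: PF = P/|S| = 0.4779 (lagging).

(a) P = 0.3062 W  (b) Q = 0.5627 VAR  (c) S = 0.6406 VA  (d) PF = 0.4779 (lagging)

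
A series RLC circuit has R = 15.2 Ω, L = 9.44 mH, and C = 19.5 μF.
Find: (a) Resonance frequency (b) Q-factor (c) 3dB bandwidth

Step 1 — Resonance condition Im(Z)=0 gives ω₀ = 1/√(LC).
Step 2 — ω₀ = 1/√(0.00944·1.95e-05) = 2331 rad/s.
Step 3 — f₀ = ω₀/(2π) = 371 Hz.
Step 4 — Series Q: Q = ω₀L/R = 2331·0.00944/15.2 = 1.448.
Step 5 — 3dB bandwidth: Δω = ω₀/Q = 1610 rad/s; BW = Δω/(2π) = 256.3 Hz.

(a) f₀ = 371 Hz  (b) Q = 1.448  (c) BW = 256.3 Hz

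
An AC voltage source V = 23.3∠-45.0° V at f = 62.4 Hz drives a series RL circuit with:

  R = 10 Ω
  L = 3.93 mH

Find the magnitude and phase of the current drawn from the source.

Step 1 — Angular frequency: ω = 2π·f = 2π·62.4 = 392.1 rad/s.
Step 2 — Component impedances:
  R: Z = R = 10 Ω
  L: Z = jωL = j·392.1·0.00393 = 0 + j1.541 Ω
Step 3 — Series combination: Z_total = R + L = 10 + j1.541 Ω = 10.12∠8.8° Ω.
Step 4 — Source phasor: V = 23.3∠-45.0° V = 16.48 - j16.48 V.
Step 5 — Ohm's law: I = V / Z_total = (16.48 - j16.48) / (10 + j1.541) = 1.361 - j1.857 A.
Step 6 — Convert to polar: |I| = 2.303 A, ∠I = -53.8°.

I = 2.303∠-53.8° A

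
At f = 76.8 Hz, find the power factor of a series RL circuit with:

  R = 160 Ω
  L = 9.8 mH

Step 1 — Angular frequency: ω = 2π·f = 2π·76.8 = 482.5 rad/s.
Step 2 — Component impedances:
  R: Z = R = 160 Ω
  L: Z = jωL = j·482.5·0.0098 = 0 + j4.729 Ω
Step 3 — Series combination: Z_total = R + L = 160 + j4.729 Ω = 160.1∠1.7° Ω.
Step 4 — Power factor: PF = cos(φ) = Re(Z)/|Z| = 160/160.07 = 0.9996.
Step 5 — Type: Im(Z) = 4.729 ⇒ lagging (phase φ = 1.7°).

PF = 0.9996 (lagging, φ = 1.7°)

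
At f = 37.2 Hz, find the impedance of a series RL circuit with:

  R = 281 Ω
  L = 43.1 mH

Step 1 — Angular frequency: ω = 2π·f = 2π·37.2 = 233.7 rad/s.
Step 2 — Component impedances:
  R: Z = R = 281 Ω
  L: Z = jωL = j·233.7·0.0431 = 0 + j10.07 Ω
Step 3 — Series combination: Z_total = R + L = 281 + j10.07 Ω = 281.2∠2.1° Ω.

Z = 281 + j10.07 Ω = 281.2∠2.1° Ω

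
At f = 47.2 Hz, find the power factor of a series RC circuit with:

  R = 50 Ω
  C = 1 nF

Step 1 — Angular frequency: ω = 2π·f = 2π·47.2 = 296.6 rad/s.
Step 2 — Component impedances:
  R: Z = R = 50 Ω
  C: Z = 1/(jωC) = -j/(ω·C) = 0 - j3.372e+06 Ω
Step 3 — Series combination: Z_total = R + C = 50 - j3.372e+06 Ω = 3.372e+06∠-90.0° Ω.
Step 4 — Power factor: PF = cos(φ) = Re(Z)/|Z| = 50/3.372e+06 = 1.483e-05.
Step 5 — Type: Im(Z) = -3.372e+06 ⇒ leading (phase φ = -90.0°).

PF = 1.483e-05 (leading, φ = -90.0°)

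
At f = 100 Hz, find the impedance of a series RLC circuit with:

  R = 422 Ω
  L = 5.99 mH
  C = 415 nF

Step 1 — Angular frequency: ω = 2π·f = 2π·100 = 628.3 rad/s.
Step 2 — Component impedances:
  R: Z = R = 422 Ω
  L: Z = jωL = j·628.3·0.00599 = 0 + j3.764 Ω
  C: Z = 1/(jωC) = -j/(ω·C) = 0 - j3835 Ω
Step 3 — Series combination: Z_total = R + L + C = 422 - j3831 Ω = 3854∠-83.7° Ω.

Z = 422 - j3831 Ω = 3854∠-83.7° Ω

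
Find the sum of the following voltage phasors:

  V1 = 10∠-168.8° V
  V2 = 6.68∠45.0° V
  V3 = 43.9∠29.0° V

Step 1 — Convert each phasor to rectangular form:
  V1 = 10·(cos(-168.8°) + j·sin(-168.8°)) = -9.81 - j1.942 V
  V2 = 6.68·(cos(45.0°) + j·sin(45.0°)) = 4.723 + j4.723 V
  V3 = 43.9·(cos(29.0°) + j·sin(29.0°)) = 38.4 + j21.28 V
Step 2 — Sum components: V_total = 33.31 + j24.06 V.
Step 3 — Convert to polar: |V_total| = 41.09 V, ∠V_total = 35.8°.

V_total = 41.09∠35.8° V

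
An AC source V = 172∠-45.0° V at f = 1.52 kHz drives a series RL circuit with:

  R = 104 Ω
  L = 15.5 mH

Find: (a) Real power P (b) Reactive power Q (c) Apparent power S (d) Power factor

Step 1 — Angular frequency: ω = 2π·f = 2π·1520 = 9550 rad/s.
Step 2 — Component impedances:
  R: Z = R = 104 Ω
  L: Z = jωL = j·9550·0.0155 = 0 + j148 Ω
Step 3 — Series combination: Z_total = R + L = 104 + j148 Ω = 180.9∠54.9° Ω.
Step 4 — Source phasor: V = 172∠-45.0° V = 121.6 - j121.6 V.
Step 5 — Current: I = V / Z = -0.1636 - j0.9365 A = 0.9507∠-99.9° A.
Step 6 — Complex power: S = V·I* = 94.01 + j133.8 VA.
Step 7 — Real power: P = Re(S) = 94.01 W.
Step 8 — Reactive power: Q = Im(S) = 133.8 VAR.
Step 9 — Apparent power: |S| = 163.5 VA.
Step 10 — Power factor: PF = P/|S| = 0.5749 (lagging).

(a) P = 94.01 W  (b) Q = 133.8 VAR  (c) S = 163.5 VA  (d) PF = 0.5749 (lagging)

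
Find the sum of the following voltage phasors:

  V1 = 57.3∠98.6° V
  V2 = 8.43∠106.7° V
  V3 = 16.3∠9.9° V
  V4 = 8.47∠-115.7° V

Step 1 — Convert each phasor to rectangular form:
  V1 = 57.3·(cos(98.6°) + j·sin(98.6°)) = -8.568 + j56.66 V
  V2 = 8.43·(cos(106.7°) + j·sin(106.7°)) = -2.422 + j8.074 V
  V3 = 16.3·(cos(9.9°) + j·sin(9.9°)) = 16.06 + j2.802 V
  V4 = 8.47·(cos(-115.7°) + j·sin(-115.7°)) = -3.673 - j7.632 V
Step 2 — Sum components: V_total = 1.393 + j59.9 V.
Step 3 — Convert to polar: |V_total| = 59.92 V, ∠V_total = 88.7°.

V_total = 59.92∠88.7° V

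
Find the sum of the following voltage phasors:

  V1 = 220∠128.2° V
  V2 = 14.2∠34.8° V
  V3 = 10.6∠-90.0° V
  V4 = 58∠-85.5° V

Step 1 — Convert each phasor to rectangular form:
  V1 = 220·(cos(128.2°) + j·sin(128.2°)) = -136 + j172.9 V
  V2 = 14.2·(cos(34.8°) + j·sin(34.8°)) = 11.66 + j8.104 V
  V3 = 10.6·(cos(-90.0°) + j·sin(-90.0°)) = 0 - j10.6 V
  V4 = 58·(cos(-85.5°) + j·sin(-85.5°)) = 4.551 - j57.82 V
Step 2 — Sum components: V_total = -119.8 + j112.6 V.
Step 3 — Convert to polar: |V_total| = 164.4 V, ∠V_total = 136.8°.

V_total = 164.4∠136.8° V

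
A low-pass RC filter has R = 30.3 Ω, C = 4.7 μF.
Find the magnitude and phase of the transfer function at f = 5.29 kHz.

Step 1 — Angular frequency: ω = 2π·5290 = 3.324e+04 rad/s.
Step 2 — Transfer function: H(jω) = 1/(1 + jωRC).
Step 3 — Denominator: 1 + jωRC = 1 + j·3.324e+04·30.3·4.7e-06 = 1 + j4.733.
Step 4 — H = 0.04273 - j0.2022.
Step 5 — Magnitude: |H| = 0.2067 (-13.7 dB); phase: φ = -78.1°.

|H| = 0.2067 (-13.7 dB), φ = -78.1°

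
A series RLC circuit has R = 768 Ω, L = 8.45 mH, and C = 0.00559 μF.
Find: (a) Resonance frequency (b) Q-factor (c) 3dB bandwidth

Step 1 — Resonance condition Im(Z)=0 gives ω₀ = 1/√(LC).
Step 2 — ω₀ = 1/√(0.00845·5.59e-09) = 1.455e+05 rad/s.
Step 3 — f₀ = ω₀/(2π) = 2.316e+04 Hz.
Step 4 — Series Q: Q = ω₀L/R = 1.455e+05·0.00845/768 = 1.601.
Step 5 — 3dB bandwidth: Δω = ω₀/Q = 9.089e+04 rad/s; BW = Δω/(2π) = 1.447e+04 Hz.

(a) f₀ = 2.316e+04 Hz  (b) Q = 1.601  (c) BW = 1.447e+04 Hz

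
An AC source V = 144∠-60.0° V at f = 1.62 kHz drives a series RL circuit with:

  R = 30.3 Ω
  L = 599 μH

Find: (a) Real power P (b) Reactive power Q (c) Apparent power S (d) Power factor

Step 1 — Angular frequency: ω = 2π·f = 2π·1620 = 1.018e+04 rad/s.
Step 2 — Component impedances:
  R: Z = R = 30.3 Ω
  L: Z = jωL = j·1.018e+04·0.000599 = 0 + j6.097 Ω
Step 3 — Series combination: Z_total = R + L = 30.3 + j6.097 Ω = 30.91∠11.4° Ω.
Step 4 — Source phasor: V = 144∠-60.0° V = 72 - j124.7 V.
Step 5 — Current: I = V / Z = 1.488 - j4.415 A = 4.659∠-71.4° A.
Step 6 — Complex power: S = V·I* = 657.7 + j132.3 VA.
Step 7 — Real power: P = Re(S) = 657.7 W.
Step 8 — Reactive power: Q = Im(S) = 132.3 VAR.
Step 9 — Apparent power: |S| = 670.9 VA.
Step 10 — Power factor: PF = P/|S| = 0.9803 (lagging).

(a) P = 657.7 W  (b) Q = 132.3 VAR  (c) S = 670.9 VA  (d) PF = 0.9803 (lagging)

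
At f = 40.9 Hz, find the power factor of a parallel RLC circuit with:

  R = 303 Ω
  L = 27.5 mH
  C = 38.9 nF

Step 1 — Angular frequency: ω = 2π·f = 2π·40.9 = 257 rad/s.
Step 2 — Component impedances:
  R: Z = R = 303 Ω
  L: Z = jωL = j·257·0.0275 = 0 + j7.067 Ω
  C: Z = 1/(jωC) = -j/(ω·C) = 0 - j1e+05 Ω
Step 3 — Parallel combination: 1/Z_total = 1/R + 1/L + 1/C; Z_total = 0.1648 + j7.064 Ω = 7.066∠88.7° Ω.
Step 4 — Power factor: PF = cos(φ) = Re(Z)/|Z| = 0.1648/7.066 = 0.02332.
Step 5 — Type: Im(Z) = 7.064 ⇒ lagging (phase φ = 88.7°).

PF = 0.02332 (lagging, φ = 88.7°)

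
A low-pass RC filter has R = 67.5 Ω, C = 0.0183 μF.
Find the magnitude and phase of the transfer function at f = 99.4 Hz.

Step 1 — Angular frequency: ω = 2π·99.4 = 624.5 rad/s.
Step 2 — Transfer function: H(jω) = 1/(1 + jωRC).
Step 3 — Denominator: 1 + jωRC = 1 + j·624.5·67.5·1.83e-08 = 1 + j0.0007715.
Step 4 — H = 1 - j0.0007715.
Step 5 — Magnitude: |H| = 1 (-0.0 dB); phase: φ = -0.0°.

|H| = 1 (-0.0 dB), φ = -0.0°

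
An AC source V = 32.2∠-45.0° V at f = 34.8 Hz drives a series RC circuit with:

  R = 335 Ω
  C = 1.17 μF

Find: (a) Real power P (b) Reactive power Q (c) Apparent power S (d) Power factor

Step 1 — Angular frequency: ω = 2π·f = 2π·34.8 = 218.7 rad/s.
Step 2 — Component impedances:
  R: Z = R = 335 Ω
  C: Z = 1/(jωC) = -j/(ω·C) = 0 - j3909 Ω
Step 3 — Series combination: Z_total = R + C = 335 - j3909 Ω = 3923∠-85.1° Ω.
Step 4 — Source phasor: V = 32.2∠-45.0° V = 22.77 - j22.77 V.
Step 5 — Current: I = V / Z = 0.006278 + j0.005287 A = 0.008208∠40.1° A.
Step 6 — Complex power: S = V·I* = 0.02257 - j0.2633 VA.
Step 7 — Real power: P = Re(S) = 0.02257 W.
Step 8 — Reactive power: Q = Im(S) = -0.2633 VAR.
Step 9 — Apparent power: |S| = 0.2643 VA.
Step 10 — Power factor: PF = P/|S| = 0.08539 (leading).

(a) P = 0.02257 W  (b) Q = -0.2633 VAR  (c) S = 0.2643 VA  (d) PF = 0.08539 (leading)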